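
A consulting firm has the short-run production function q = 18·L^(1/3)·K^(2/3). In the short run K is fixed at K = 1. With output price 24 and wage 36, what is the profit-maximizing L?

With K = 1, MP_L = (1/3)·18·L^(-2/3)·1^(2/3) = 6·L^(-2/3).
Profit maximization for a price taker requires P·MP_L = w: 24·6·L^(-2/3) = 36.
So L^(-2/3) = 0.25, which gives L = 8.

L* = 8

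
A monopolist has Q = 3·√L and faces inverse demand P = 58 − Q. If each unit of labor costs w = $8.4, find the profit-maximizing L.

Marginal revenue from the inverse demand is MR = 58 − 2Q.
The marginal product is MP_L = 1.5·L^(-1/2).
A monopolist hires until marginal revenue product equals the wage: MR·MP_L = w.
At L, Q = 3·√L. Substituting and solving: (58 − 6·√L)·1.5·L^(-1/2) = 8.4 gives L = 25.

L* = 25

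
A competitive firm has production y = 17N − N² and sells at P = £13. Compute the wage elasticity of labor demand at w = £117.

ε = -1.125

From P·MP_N = w with MP_N = 17 − 2N, labor demand is N(w) = (17 − w/13)/2.
dN/dw = −1/(26) = -1/26.
At w = 117, N = 4, so ε = (dN/dw)·(w/N) = (-1/26)·(117/4) = -1.125.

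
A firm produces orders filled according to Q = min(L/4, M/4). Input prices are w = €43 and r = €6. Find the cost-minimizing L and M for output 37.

With a fixed-proportions technology, the cost-minimizing bundle uses no slack in either input: L/4 = M/4 = Q.
So L = 4·37 = 148 and M = 4·37 = 148.

L* = 148, M* = 148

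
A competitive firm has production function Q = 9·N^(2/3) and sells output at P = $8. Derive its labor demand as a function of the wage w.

N(w) = 110592/w³

MP_N = (2/3)·9·N^(-1/3) = 6·N^(-1/3).
Setting P·MP_N = w: 48·N^(-1/3) = w.
Solving for N: N^(-1/3) = w/48, so N = (48/w)^(3).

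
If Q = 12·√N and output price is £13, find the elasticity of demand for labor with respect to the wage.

ε = -2

MP_N = (1/2)·12·N^(-1/2), so P·MP_N = w gives 78·N^(-1/2) = w.
Solving, N(w) = (78/w)^(2). This is a constant-elasticity form: N ∝ w^(−2), so ε = −2.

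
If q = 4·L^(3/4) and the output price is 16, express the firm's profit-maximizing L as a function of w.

L(w) = 5308416/w^(4)

MP_L = (3/4)·4·L^(-1/4) = 3·L^(-1/4).
Setting P·MP_L = w: 48·L^(-1/4) = w.
Solving for L: L^(-1/4) = w/48, so L = (48/w)^(4).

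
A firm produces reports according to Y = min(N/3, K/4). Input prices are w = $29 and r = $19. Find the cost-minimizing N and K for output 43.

N* = 129, K* = 172

With a fixed-proportions technology, the cost-minimizing bundle uses no slack in either input: N/3 = K/4 = Y.
So N = 3·43 = 129 and K = 4·43 = 172.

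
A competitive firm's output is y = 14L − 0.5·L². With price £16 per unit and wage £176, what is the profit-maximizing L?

L* = 3

The marginal product of L is MP_L = 14 − L.
A price-taking firm hires until the value of the marginal product equals the wage: P·MP_L = w, so 16·(14 − L) = 176.
Then 14 − L = 11, giving L = 3.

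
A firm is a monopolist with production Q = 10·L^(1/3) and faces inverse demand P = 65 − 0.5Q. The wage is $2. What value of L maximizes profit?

L* = 125

Marginal revenue from the inverse demand is MR = 65 − Q.
The marginal product is MP_L = (10/3)·L^(-2/3).
A monopolist hires until marginal revenue product equals the wage: MR·MP_L = w.
At L, Q = 10·L^(1/3). Substituting and solving: (65 − 10·L^(1/3))·(10/3)·L^(-2/3) = 2 gives L = 125.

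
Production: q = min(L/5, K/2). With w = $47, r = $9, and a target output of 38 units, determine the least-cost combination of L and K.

L* = 190, K* = 76

With a fixed-proportions technology, the cost-minimizing bundle uses no slack in either input: L/5 = K/2 = q.
So L = 5·38 = 190 and K = 2·38 = 76.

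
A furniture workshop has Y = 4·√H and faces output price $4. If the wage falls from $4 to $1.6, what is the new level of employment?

H* = 25

From P·MP_H = w with MP_H = 2·H^(-1/2), the labor demand is H(w) = (8/w)^(2).
At w = 4: H = 4. At w = 1.6: H = 25.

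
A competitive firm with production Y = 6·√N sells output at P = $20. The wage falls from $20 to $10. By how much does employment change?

From P·MP_N = w with MP_N = 3·N^(-1/2), the labor demand is N(w) = (60/w)^(2).
At w = 20: N = 9. At w = 10: N = 36.
ΔN = 36 − 9 = 27.

ΔN = 27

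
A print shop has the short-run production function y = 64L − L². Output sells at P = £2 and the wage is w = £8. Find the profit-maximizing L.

The marginal product of L is MP_L = 64 − 2L.
A price-taking firm hires until the value of the marginal product equals the wage: P·MP_L = w, so 2·(64 − 2L) = 8.
Then 64 − 2L = 4, giving L = 30.

L* = 30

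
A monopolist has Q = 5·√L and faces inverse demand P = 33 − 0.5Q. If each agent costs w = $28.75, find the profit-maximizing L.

Marginal revenue from the inverse demand is MR = 33 − Q.
The marginal product is MP_L = 2.5·L^(-1/2).
A monopolist hires until marginal revenue product equals the wage: MR·MP_L = w.
At L, Q = 5·√L. Substituting and solving: (33 − 5·√L)·2.5·L^(-1/2) = 28.75 gives L = 4.

L* = 4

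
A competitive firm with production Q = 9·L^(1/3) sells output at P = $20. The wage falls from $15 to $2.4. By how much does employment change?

From P·MP_L = w with MP_L = 3·L^(-2/3), the labor demand is L(w) = (60/w)^(3/2).
At w = 15: L = 8. At w = 2.4: L = 125.
ΔL = 125 − 8 = 117.

ΔL = 117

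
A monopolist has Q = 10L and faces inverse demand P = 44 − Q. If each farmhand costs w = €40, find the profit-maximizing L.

L* = 2

Marginal revenue from the inverse demand is MR = 44 − 2Q.
The marginal product is MP_L = 10.
A monopolist hires until marginal revenue product equals the wage: MR·MP_L = w.
(44 − 20L)·10 = 40, so L = 2.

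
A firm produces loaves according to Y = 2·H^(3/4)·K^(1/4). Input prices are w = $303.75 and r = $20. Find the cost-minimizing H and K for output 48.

H* = 16, K* = 81

Cost minimization requires the marginal rate of technical substitution to equal the input-price ratio: MP_H/MP_K = w/r.
Here MP_H/MP_K = (3/4)·(K/H)/(1/4) = 3·(K/H). Setting this equal to 303.75/20 = 15.1875 gives K = 5.0625H.
Substituting into Y = 48: 2·H^(3/4)·(5.0625H)^(1/4) = 48.
Solving, H = 16 and K = 81.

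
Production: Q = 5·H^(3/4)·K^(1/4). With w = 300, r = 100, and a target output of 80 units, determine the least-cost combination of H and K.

Cost minimization requires the marginal rate of technical substitution to equal the input-price ratio: MP_H/MP_K = w/r.
Here MP_H/MP_K = (3/4)·(K/H)/(1/4) = 3·(K/H). Setting this equal to 300/100 = 3 gives K = H.
Substituting into Q = 80: 5·H^(3/4)·(H)^(1/4) = 80.
Solving, H = 16 and K = 16.

H* = 16, K* = 16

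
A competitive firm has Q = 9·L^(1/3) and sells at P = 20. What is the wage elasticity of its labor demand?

MP_L = (1/3)·9·L^(-2/3), so P·MP_L = w gives 60·L^(-2/3) = w.
Solving, L(w) = (60/w)^(3/2). This is a constant-elasticity form: L ∝ w^(−3/2), so ε = −3/2.

ε = -1.5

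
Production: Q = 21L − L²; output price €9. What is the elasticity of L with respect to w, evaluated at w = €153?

ε = -4.25

From P·MP_L = w with MP_L = 21 − 2L, labor demand is L(w) = (21 − w/9)/2.
dL/dw = −1/(18) = -1/18.
At w = 153, L = 2, so ε = (dL/dw)·(w/L) = (-1/18)·(153/2) = -4.25.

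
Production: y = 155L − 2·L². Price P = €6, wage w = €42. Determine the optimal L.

The marginal product of L is MP_L = 155 − 4L.
A price-taking firm hires until the value of the marginal product equals the wage: P·MP_L = w, so 6·(155 − 4L) = 42.
Then 155 − 4L = 7, giving L = 37.

L* = 37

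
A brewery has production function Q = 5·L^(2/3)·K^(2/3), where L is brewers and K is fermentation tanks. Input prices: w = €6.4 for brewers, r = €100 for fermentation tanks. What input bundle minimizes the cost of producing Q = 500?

L* = 125, K* = 8

Cost minimization requires the marginal rate of technical substitution to equal the input-price ratio: MP_L/MP_K = w/r.
Here MP_L/MP_K = (2/3)·(K/L)/(2/3) = (K/L). Setting this equal to 6.4/100 = 0.064 gives K = 0.064L.
Substituting into Q = 500: 5·L^(2/3)·(0.064L)^(2/3) = 500.
Solving, L = 125 and K = 8.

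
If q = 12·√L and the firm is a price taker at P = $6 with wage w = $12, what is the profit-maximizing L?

L* = 9

MP_L = (1/2)·12·L^(-1/2) = 6·L^(-1/2).
Profit maximization for a price taker requires P·MP_L = w: 6·6·L^(-1/2) = 12.
So L^(-1/2) = 1/3, which gives L = 9.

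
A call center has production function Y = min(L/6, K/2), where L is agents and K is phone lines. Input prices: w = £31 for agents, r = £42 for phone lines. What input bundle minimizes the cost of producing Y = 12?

With a fixed-proportions technology, the cost-minimizing bundle uses no slack in either input: L/6 = K/2 = Y.
So L = 6·12 = 72 and K = 2·12 = 24.

L* = 72, K* = 24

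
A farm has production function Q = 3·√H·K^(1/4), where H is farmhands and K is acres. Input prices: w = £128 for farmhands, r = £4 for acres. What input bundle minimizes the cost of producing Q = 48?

H* = 16, K* = 256

Cost minimization requires the marginal rate of technical substitution to equal the input-price ratio: MP_H/MP_K = w/r.
Here MP_H/MP_K = (1/2)·(K/H)/(1/4) = 2·(K/H). Setting this equal to 128/4 = 32 gives K = 16H.
Substituting into Q = 48: 3·H^(1/2)·(16H)^(1/4) = 48.
Solving, H = 16 and K = 256.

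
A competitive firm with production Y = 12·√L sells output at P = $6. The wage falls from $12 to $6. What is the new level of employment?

From P·MP_L = w with MP_L = 6·L^(-1/2), the labor demand is L(w) = (36/w)^(2).
At w = 12: L = 9. At w = 6: L = 36.

L* = 36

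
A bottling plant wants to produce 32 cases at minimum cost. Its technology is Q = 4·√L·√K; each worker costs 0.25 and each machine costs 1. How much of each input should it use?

Cost minimization requires the marginal rate of technical substitution to equal the input-price ratio: MP_L/MP_K = w/r.
Here MP_L/MP_K = (1/2)·(K/L)/(1/2) = (K/L). Setting this equal to 0.25/1 = 0.25 gives K = 0.25L.
Substituting into Q = 32: 4·L^(1/2)·(0.25L)^(1/2) = 32.
Solving, L = 16 and K = 4.

L* = 16, K* = 4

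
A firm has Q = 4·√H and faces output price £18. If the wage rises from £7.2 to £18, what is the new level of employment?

H* = 4

From P·MP_H = w with MP_H = 2·H^(-1/2), the labor demand is H(w) = (36/w)^(2).
At w = 7.2: H = 25. At w = 18: H = 4.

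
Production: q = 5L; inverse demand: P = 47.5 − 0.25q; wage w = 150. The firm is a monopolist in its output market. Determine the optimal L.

Marginal revenue from the inverse demand is MR = 47.5 − 0.5q.
The marginal product is MP_L = 5.
A monopolist hires until marginal revenue product equals the wage: MR·MP_L = w.
(47.5 − 2.5L)·5 = 150, so L = 7.

L* = 7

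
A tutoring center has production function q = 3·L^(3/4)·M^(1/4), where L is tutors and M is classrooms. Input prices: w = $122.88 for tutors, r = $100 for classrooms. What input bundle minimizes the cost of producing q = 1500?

L* = 625, M* = 256

Cost minimization requires the marginal rate of technical substitution to equal the input-price ratio: MP_L/MP_M = w/r.
Here MP_L/MP_M = (3/4)·(M/L)/(1/4) = 3·(M/L). Setting this equal to 122.88/100 = 1.2288 gives M = 0.4096L.
Substituting into q = 1500: 3·L^(3/4)·(0.4096L)^(1/4) = 1500.
Solving, L = 625 and M = 256.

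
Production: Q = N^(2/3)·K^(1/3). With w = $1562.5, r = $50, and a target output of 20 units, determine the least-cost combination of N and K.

Cost minimization requires the marginal rate of technical substitution to equal the input-price ratio: MP_N/MP_K = w/r.
Here MP_N/MP_K = (2/3)·(K/N)/(1/3) = 2·(K/N). Setting this equal to 1562.5/50 = 31.25 gives K = 15.625N.
Substituting into Q = 20: N^(2/3)·(15.625N)^(1/3) = 20.
Solving, N = 8 and K = 125.

N* = 8, K* = 125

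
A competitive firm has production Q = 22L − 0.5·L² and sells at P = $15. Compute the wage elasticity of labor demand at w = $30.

ε = -0.1

From P·MP_L = w with MP_L = 22 − L, labor demand is L(w) = 22 − w/15.
dL/dw = −1/(15) = -1/15.
At w = 30, L = 20, so ε = (dL/dw)·(w/L) = (-1/15)·(30/20) = -0.1.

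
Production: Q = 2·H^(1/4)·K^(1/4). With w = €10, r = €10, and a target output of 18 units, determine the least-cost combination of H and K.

H* = 81, K* = 81

Cost minimization requires the marginal rate of technical substitution to equal the input-price ratio: MP_H/MP_K = w/r.
Here MP_H/MP_K = (1/4)·(K/H)/(1/4) = (K/H). Setting this equal to 10/10 = 1 gives K = H.
Substituting into Q = 18: 2·H^(1/4)·(H)^(1/4) = 18.
Solving, H = 81 and K = 81.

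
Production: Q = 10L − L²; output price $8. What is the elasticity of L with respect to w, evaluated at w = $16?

ε = -0.25

From P·MP_L = w with MP_L = 10 − 2L, labor demand is L(w) = (10 − w/8)/2.
dL/dw = −1/(16) = -0.0625.
At w = 16, L = 4, so ε = (dL/dw)·(w/L) = (-0.0625)·(16/4) = -0.25.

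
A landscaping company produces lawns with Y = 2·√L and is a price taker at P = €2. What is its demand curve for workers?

MP_L = (1/2)·2·L^(-1/2) = L^(-1/2).
Setting P·MP_L = w: 2·L^(-1/2) = w.
Solving for L: L^(-1/2) = w/2, so L = (2/w)^(2).

L(w) = 4/w²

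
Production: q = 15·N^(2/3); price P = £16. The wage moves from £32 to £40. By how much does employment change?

ΔN = -61

From P·MP_N = w with MP_N = 10·N^(-1/3), the labor demand is N(w) = (160/w)^(3).
At w = 32: N = 125. At w = 40: N = 64.
ΔN = 64 − 125 = -61.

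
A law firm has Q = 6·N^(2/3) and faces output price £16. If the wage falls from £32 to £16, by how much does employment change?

From P·MP_N = w with MP_N = 4·N^(-1/3), the labor demand is N(w) = (64/w)^(3).
At w = 32: N = 8. At w = 16: N = 64.
ΔN = 64 − 8 = 56.

ΔN = 56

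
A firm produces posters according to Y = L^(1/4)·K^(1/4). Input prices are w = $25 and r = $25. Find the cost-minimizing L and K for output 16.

L* = 256, K* = 256

Cost minimization requires the marginal rate of technical substitution to equal the input-price ratio: MP_L/MP_K = w/r.
Here MP_L/MP_K = (1/4)·(K/L)/(1/4) = (K/L). Setting this equal to 25/25 = 1 gives K = L.
Substituting into Y = 16: L^(1/4)·(L)^(1/4) = 16.
Solving, L = 256 and K = 256.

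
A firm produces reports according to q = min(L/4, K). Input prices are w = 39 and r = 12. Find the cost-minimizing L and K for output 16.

With a fixed-proportions technology, the cost-minimizing bundle uses no slack in either input: L/4 = K = q.
So L = 4·16 = 64 and K = 16.

L* = 64, K* = 16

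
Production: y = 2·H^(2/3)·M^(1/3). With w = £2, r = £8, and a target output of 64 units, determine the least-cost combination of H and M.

H* = 64, M* = 8

Cost minimization requires the marginal rate of technical substitution to equal the input-price ratio: MP_H/MP_M = w/r.
Here MP_H/MP_M = (2/3)·(M/H)/(1/3) = 2·(M/H). Setting this equal to 2/8 = 0.25 gives M = 0.125H.
Substituting into y = 64: 2·H^(2/3)·(0.125H)^(1/3) = 64.
Solving, H = 64 and M = 8.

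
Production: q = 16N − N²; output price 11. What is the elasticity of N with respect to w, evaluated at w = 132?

From P·MP_N = w with MP_N = 16 − 2N, labor demand is N(w) = (16 − w/11)/2.
dN/dw = −1/(22) = -1/22.
At w = 132, N = 2, so ε = (dN/dw)·(w/N) = (-1/22)·(132/2) = -3.

ε = -3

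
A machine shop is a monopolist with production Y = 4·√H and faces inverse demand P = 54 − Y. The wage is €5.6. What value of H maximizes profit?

H* = 25

Marginal revenue from the inverse demand is MR = 54 − 2Y.
The marginal product is MP_H = 2·H^(-1/2).
A monopolist hires until marginal revenue product equals the wage: MR·MP_H = w.
At H, Y = 4·√H. Substituting and solving: (54 − 8·√H)·2·H^(-1/2) = 5.6 gives H = 25.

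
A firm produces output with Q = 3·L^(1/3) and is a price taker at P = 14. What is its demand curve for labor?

MP_L = (1/3)·3·L^(-2/3) = L^(-2/3).
Setting P·MP_L = w: 14·L^(-2/3) = w.
Solving for L: L^(-2/3) = w/14, so L = (14/w)^(3/2).

L(w) = (14/w)^(3/2)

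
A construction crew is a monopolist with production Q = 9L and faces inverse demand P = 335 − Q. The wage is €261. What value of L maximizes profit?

Marginal revenue from the inverse demand is MR = 335 − 2Q.
The marginal product is MP_L = 9.
A monopolist hires until marginal revenue product equals the wage: MR·MP_L = w.
(335 − 18L)·9 = 261, so L = 17.

L* = 17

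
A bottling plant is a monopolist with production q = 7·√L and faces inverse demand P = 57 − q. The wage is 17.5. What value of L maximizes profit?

L* = 9

Marginal revenue from the inverse demand is MR = 57 − 2q.
The marginal product is MP_L = 3.5·L^(-1/2).
A monopolist hires until marginal revenue product equals the wage: MR·MP_L = w.
At L, q = 7·√L. Substituting and solving: (57 − 14·√L)·3.5·L^(-1/2) = 17.5 gives L = 9.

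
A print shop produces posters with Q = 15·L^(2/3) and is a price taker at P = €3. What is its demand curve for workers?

L(w) = 27000/w³

MP_L = (2/3)·15·L^(-1/3) = 10·L^(-1/3).
Setting P·MP_L = w: 30·L^(-1/3) = w.
Solving for L: L^(-1/3) = w/30, so L = (30/w)^(3).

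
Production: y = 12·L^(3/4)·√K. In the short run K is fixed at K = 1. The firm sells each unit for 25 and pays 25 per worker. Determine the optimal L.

With K = 1, MP_L = (3/4)·12·L^(-1/4)·1^(1/2) = 9·L^(-1/4).
Profit maximization for a price taker requires P·MP_L = w: 25·9·L^(-1/4) = 25.
So L^(-1/4) = 1/9, which gives L = 6561.

L* = 6561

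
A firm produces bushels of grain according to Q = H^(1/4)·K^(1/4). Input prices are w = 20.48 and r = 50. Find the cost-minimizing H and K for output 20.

Cost minimization requires the marginal rate of technical substitution to equal the input-price ratio: MP_H/MP_K = w/r.
Here MP_H/MP_K = (1/4)·(K/H)/(1/4) = (K/H). Setting this equal to 20.48/50 = 0.4096 gives K = 0.4096H.
Substituting into Q = 20: H^(1/4)·(0.4096H)^(1/4) = 20.
Solving, H = 625 and K = 256.

H* = 625, K* = 256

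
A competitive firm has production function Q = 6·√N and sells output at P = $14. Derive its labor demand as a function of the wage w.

N(w) = 1764/w²

MP_N = (1/2)·6·N^(-1/2) = 3·N^(-1/2).
Setting P·MP_N = w: 42·N^(-1/2) = w.
Solving for N: N^(-1/2) = w/42, so N = (42/w)^(2).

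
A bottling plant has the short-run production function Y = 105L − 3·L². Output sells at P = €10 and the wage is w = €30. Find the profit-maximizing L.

The marginal product of L is MP_L = 105 − 6L.
A price-taking firm hires until the value of the marginal product equals the wage: P·MP_L = w, so 10·(105 − 6L) = 30.
Then 105 − 6L = 3, giving L = 17.

L* = 17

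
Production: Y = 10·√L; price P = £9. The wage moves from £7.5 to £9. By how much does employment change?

From P·MP_L = w with MP_L = 5·L^(-1/2), the labor demand is L(w) = (45/w)^(2).
At w = 7.5: L = 36. At w = 9: L = 25.
ΔL = 25 − 36 = -11.

ΔL = -11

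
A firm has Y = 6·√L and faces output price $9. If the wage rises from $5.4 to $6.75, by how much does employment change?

From P·MP_L = w with MP_L = 3·L^(-1/2), the labor demand is L(w) = (27/w)^(2).
At w = 5.4: L = 25. At w = 6.75: L = 16.
ΔL = 16 − 25 = -9.

ΔL = -9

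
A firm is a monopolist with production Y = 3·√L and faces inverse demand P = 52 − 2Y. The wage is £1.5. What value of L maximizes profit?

Marginal revenue from the inverse demand is MR = 52 − 4Y.
The marginal product is MP_L = 1.5·L^(-1/2).
A monopolist hires until marginal revenue product equals the wage: MR·MP_L = w.
At L, Y = 3·√L. Substituting and solving: (52 − 12·√L)·1.5·L^(-1/2) = 1.5 gives L = 16.

L* = 16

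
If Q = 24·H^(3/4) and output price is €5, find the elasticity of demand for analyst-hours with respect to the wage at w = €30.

MP_H = (3/4)·24·H^(-1/4), so P·MP_H = w gives 90·H^(-1/4) = w.
Solving, H(w) = (90/w)^(4). This is a constant-elasticity form: H ∝ w^(−4), so ε = −4.

ε = -4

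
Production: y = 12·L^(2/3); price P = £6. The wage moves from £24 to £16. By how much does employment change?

ΔL = 19

From P·MP_L = w with MP_L = 8·L^(-1/3), the labor demand is L(w) = (48/w)^(3).
At w = 24: L = 8. At w = 16: L = 27.
ΔL = 27 − 8 = 19.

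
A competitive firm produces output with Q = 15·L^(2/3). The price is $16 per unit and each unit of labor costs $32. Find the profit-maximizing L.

MP_L = (2/3)·15·L^(-1/3) = 10·L^(-1/3).
Profit maximization for a price taker requires P·MP_L = w: 16·10·L^(-1/3) = 32.
So L^(-1/3) = 0.2, which gives L = 125.

L* = 125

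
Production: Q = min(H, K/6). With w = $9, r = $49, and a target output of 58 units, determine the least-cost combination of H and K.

H* = 58, K* = 348

With a fixed-proportions technology, the cost-minimizing bundle uses no slack in either input: H = K/6 = Q.
So H = 58 and K = 6·58 = 348.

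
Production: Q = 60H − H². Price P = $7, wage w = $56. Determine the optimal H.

H* = 26

The marginal product of H is MP_H = 60 − 2H.
A price-taking firm hires until the value of the marginal product equals the wage: P·MP_H = w, so 7·(60 − 2H) = 56.
Then 60 − 2H = 8, giving H = 26.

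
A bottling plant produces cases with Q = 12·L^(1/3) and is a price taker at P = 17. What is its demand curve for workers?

MP_L = (1/3)·12·L^(-2/3) = 4·L^(-2/3).
Setting P·MP_L = w: 68·L^(-2/3) = w.
Solving for L: L^(-2/3) = w/68, so L = (68/w)^(3/2).

L(w) = (68/w)^(3/2)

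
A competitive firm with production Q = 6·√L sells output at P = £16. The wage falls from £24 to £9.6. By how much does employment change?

From P·MP_L = w with MP_L = 3·L^(-1/2), the labor demand is L(w) = (48/w)^(2).
At w = 24: L = 4. At w = 9.6: L = 25.
ΔL = 25 − 4 = 21.

ΔL = 21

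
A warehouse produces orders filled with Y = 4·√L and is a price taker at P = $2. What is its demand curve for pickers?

L(w) = 16/w²

MP_L = (1/2)·4·L^(-1/2) = 2·L^(-1/2).
Setting P·MP_L = w: 4·L^(-1/2) = w.
Solving for L: L^(-1/2) = w/4, so L = (4/w)^(2).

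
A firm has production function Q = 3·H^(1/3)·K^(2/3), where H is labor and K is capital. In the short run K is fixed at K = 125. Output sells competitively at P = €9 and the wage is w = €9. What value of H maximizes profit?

With K = 125, MP_H = (1/3)·3·H^(-2/3)·125^(2/3) = 25·H^(-2/3).
Profit maximization for a price taker requires P·MP_H = w: 9·25·H^(-2/3) = 9.
So H^(-2/3) = 0.04, which gives H = 125.

H* = 125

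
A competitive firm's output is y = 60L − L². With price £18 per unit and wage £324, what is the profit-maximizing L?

The marginal product of L is MP_L = 60 − 2L.
A price-taking firm hires until the value of the marginal product equals the wage: P·MP_L = w, so 18·(60 − 2L) = 324.
Then 60 − 2L = 18, giving L = 21.

L* = 21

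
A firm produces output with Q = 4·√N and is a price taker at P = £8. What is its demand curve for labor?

N(w) = 256/w²

MP_N = (1/2)·4·N^(-1/2) = 2·N^(-1/2).
Setting P·MP_N = w: 16·N^(-1/2) = w.
Solving for N: N^(-1/2) = w/16, so N = (16/w)^(2).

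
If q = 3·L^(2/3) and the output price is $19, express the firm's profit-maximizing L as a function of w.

L(w) = 54872/w³

MP_L = (2/3)·3·L^(-1/3) = 2·L^(-1/3).
Setting P·MP_L = w: 38·L^(-1/3) = w.
Solving for L: L^(-1/3) = w/38, so L = (38/w)^(3).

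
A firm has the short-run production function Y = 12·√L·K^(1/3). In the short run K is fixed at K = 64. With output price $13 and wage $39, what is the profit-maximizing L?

L* = 64

With K = 64, MP_L = (1/2)·12·L^(-1/2)·64^(1/3) = 24·L^(-1/2).
Profit maximization for a price taker requires P·MP_L = w: 13·24·L^(-1/2) = 39.
So L^(-1/2) = 0.125, which gives L = 64.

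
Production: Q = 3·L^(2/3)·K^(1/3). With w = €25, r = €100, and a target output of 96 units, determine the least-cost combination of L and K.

Cost minimization requires the marginal rate of technical substitution to equal the input-price ratio: MP_L/MP_K = w/r.
Here MP_L/MP_K = (2/3)·(K/L)/(1/3) = 2·(K/L). Setting this equal to 25/100 = 0.25 gives K = 0.125L.
Substituting into Q = 96: 3·L^(2/3)·(0.125L)^(1/3) = 96.
Solving, L = 64 and K = 8.

L* = 64, K* = 8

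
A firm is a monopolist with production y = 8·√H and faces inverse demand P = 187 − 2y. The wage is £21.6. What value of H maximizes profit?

H* = 25

Marginal revenue from the inverse demand is MR = 187 − 4y.
The marginal product is MP_H = 4·H^(-1/2).
A monopolist hires until marginal revenue product equals the wage: MR·MP_H = w.
At H, y = 8·√H. Substituting and solving: (187 − 32·√H)·4·H^(-1/2) = 21.6 gives H = 25.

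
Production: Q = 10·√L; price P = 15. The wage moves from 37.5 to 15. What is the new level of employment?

From P·MP_L = w with MP_L = 5·L^(-1/2), the labor demand is L(w) = (75/w)^(2).
At w = 37.5: L = 4. At w = 15: L = 25.

L* = 25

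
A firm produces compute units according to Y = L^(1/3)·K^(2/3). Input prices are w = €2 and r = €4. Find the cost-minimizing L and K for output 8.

Cost minimization requires the marginal rate of technical substitution to equal the input-price ratio: MP_L/MP_K = w/r.
Here MP_L/MP_K = (1/3)·(K/L)/(2/3) = 0.5·(K/L). Setting this equal to 2/4 = 0.5 gives K = L.
Substituting into Y = 8: L^(1/3)·(L)^(2/3) = 8.
Solving, L = 8 and K = 8.

L* = 8, K* = 8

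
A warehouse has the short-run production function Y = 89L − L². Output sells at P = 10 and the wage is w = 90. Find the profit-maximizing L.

The marginal product of L is MP_L = 89 − 2L.
A price-taking firm hires until the value of the marginal product equals the wage: P·MP_L = w, so 10·(89 − 2L) = 90.
Then 89 − 2L = 9, giving L = 40.

L* = 40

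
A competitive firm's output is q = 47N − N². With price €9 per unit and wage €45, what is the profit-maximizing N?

N* = 21

The marginal product of N is MP_N = 47 − 2N.
A price-taking firm hires until the value of the marginal product equals the wage: P·MP_N = w, so 9·(47 − 2N) = 45.
Then 47 − 2N = 5, giving N = 21.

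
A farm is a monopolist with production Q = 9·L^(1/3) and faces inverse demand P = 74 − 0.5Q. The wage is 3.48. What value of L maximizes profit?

L* = 125

Marginal revenue from the inverse demand is MR = 74 − Q.
The marginal product is MP_L = 3·L^(-2/3).
A monopolist hires until marginal revenue product equals the wage: MR·MP_L = w.
At L, Q = 9·L^(1/3). Substituting and solving: (74 − 9·L^(1/3))·3·L^(-2/3) = 3.48 gives L = 125.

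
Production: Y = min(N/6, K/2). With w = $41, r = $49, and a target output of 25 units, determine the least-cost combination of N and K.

N* = 150, K* = 50

With a fixed-proportions technology, the cost-minimizing bundle uses no slack in either input: N/6 = K/2 = Y.
So N = 6·25 = 150 and K = 2·25 = 50.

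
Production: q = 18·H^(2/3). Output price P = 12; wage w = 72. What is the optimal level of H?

MP_H = (2/3)·18·H^(-1/3) = 12·H^(-1/3).
Profit maximization for a price taker requires P·MP_H = w: 12·12·H^(-1/3) = 72.
So H^(-1/3) = 0.5, which gives H = 8.

H* = 8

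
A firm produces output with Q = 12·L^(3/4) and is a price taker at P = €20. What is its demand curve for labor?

L(w) = (180/w)^(4)

MP_L = (3/4)·12·L^(-1/4) = 9·L^(-1/4).
Setting P·MP_L = w: 180·L^(-1/4) = w.
Solving for L: L^(-1/4) = w/180, so L = (180/w)^(4).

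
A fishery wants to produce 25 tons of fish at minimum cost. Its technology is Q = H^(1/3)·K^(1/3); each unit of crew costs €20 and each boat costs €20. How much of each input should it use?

H* = 125, K* = 125

Cost minimization requires the marginal rate of technical substitution to equal the input-price ratio: MP_H/MP_K = w/r.
Here MP_H/MP_K = (1/3)·(K/H)/(1/3) = (K/H). Setting this equal to 20/20 = 1 gives K = H.
Substituting into Q = 25: H^(1/3)·(H)^(1/3) = 25.
Solving, H = 125 and K = 125.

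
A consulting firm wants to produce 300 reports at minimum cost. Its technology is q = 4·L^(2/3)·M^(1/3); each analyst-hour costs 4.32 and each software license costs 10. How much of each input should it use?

L* = 125, M* = 27

Cost minimization requires the marginal rate of technical substitution to equal the input-price ratio: MP_L/MP_M = w/r.
Here MP_L/MP_M = (2/3)·(M/L)/(1/3) = 2·(M/L). Setting this equal to 4.32/10 = 0.432 gives M = 0.216L.
Substituting into q = 300: 4·L^(2/3)·(0.216L)^(1/3) = 300.
Solving, L = 125 and M = 27.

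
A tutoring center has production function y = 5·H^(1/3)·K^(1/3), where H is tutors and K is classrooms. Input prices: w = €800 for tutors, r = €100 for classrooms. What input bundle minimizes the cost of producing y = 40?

Cost minimization requires the marginal rate of technical substitution to equal the input-price ratio: MP_H/MP_K = w/r.
Here MP_H/MP_K = (1/3)·(K/H)/(1/3) = (K/H). Setting this equal to 800/100 = 8 gives K = 8H.
Substituting into y = 40: 5·H^(1/3)·(8H)^(1/3) = 40.
Solving, H = 8 and K = 64.

H* = 8, K* = 64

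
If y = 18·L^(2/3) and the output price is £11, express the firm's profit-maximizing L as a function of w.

L(w) = 2299968/w³

MP_L = (2/3)·18·L^(-1/3) = 12·L^(-1/3).
Setting P·MP_L = w: 132·L^(-1/3) = w.
Solving for L: L^(-1/3) = w/132, so L = (132/w)^(3).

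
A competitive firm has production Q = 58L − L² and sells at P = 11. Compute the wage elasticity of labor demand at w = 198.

ε = -0.45

From P·MP_L = w with MP_L = 58 − 2L, labor demand is L(w) = (58 − w/11)/2.
dL/dw = −1/(22) = -1/22.
At w = 198, L = 20, so ε = (dL/dw)·(w/L) = (-1/22)·(198/20) = -0.45.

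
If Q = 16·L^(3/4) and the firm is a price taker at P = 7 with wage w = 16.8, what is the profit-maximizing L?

L* = 625

MP_L = (3/4)·16·L^(-1/4) = 12·L^(-1/4).
Profit maximization for a price taker requires P·MP_L = w: 7·12·L^(-1/4) = 16.8.
So L^(-1/4) = 0.2, which gives L = 625.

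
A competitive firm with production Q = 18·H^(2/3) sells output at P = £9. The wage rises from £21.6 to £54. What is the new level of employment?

H* = 8

From P·MP_H = w with MP_H = 12·H^(-1/3), the labor demand is H(w) = (108/w)^(3).
At w = 21.6: H = 125. At w = 54: H = 8.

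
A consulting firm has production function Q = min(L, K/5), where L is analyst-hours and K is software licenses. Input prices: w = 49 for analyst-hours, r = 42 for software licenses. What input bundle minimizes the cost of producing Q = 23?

With a fixed-proportions technology, the cost-minimizing bundle uses no slack in either input: L = K/5 = Q.
So L = 23 and K = 5·23 = 115.

L* = 23, K* = 115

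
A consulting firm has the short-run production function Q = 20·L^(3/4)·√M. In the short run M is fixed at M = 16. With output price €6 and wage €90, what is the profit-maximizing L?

L* = 256

With M = 16, MP_L = (3/4)·20·L^(-1/4)·16^(1/2) = 60·L^(-1/4).
Profit maximization for a price taker requires P·MP_L = w: 6·60·L^(-1/4) = 90.
So L^(-1/4) = 0.25, which gives L = 256.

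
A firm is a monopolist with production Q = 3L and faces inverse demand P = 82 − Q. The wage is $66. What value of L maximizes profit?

Marginal revenue from the inverse demand is MR = 82 − 2Q.
The marginal product is MP_L = 3.
A monopolist hires until marginal revenue product equals the wage: MR·MP_L = w.
(82 − 6L)·3 = 66, so L = 10.

L* = 10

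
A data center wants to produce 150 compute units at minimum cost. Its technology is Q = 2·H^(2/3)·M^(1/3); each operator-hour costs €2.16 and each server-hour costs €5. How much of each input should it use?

H* = 125, M* = 27

Cost minimization requires the marginal rate of technical substitution to equal the input-price ratio: MP_H/MP_M = w/r.
Here MP_H/MP_M = (2/3)·(M/H)/(1/3) = 2·(M/H). Setting this equal to 2.16/5 = 0.432 gives M = 0.216H.
Substituting into Q = 150: 2·H^(2/3)·(0.216H)^(1/3) = 150.
Solving, H = 125 and M = 27.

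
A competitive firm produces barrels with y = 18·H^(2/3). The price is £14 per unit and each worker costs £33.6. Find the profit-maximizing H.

H* = 125

MP_H = (2/3)·18·H^(-1/3) = 12·H^(-1/3).
Profit maximization for a price taker requires P·MP_H = w: 14·12·H^(-1/3) = 33.6.
So H^(-1/3) = 0.2, which gives H = 125.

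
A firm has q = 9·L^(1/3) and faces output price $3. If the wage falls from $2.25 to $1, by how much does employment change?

From P·MP_L = w with MP_L = 3·L^(-2/3), the labor demand is L(w) = (9/w)^(3/2).
At w = 2.25: L = 8. At w = 1: L = 27.
ΔL = 27 − 8 = 19.

ΔL = 19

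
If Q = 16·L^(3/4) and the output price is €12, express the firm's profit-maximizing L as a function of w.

L(w) = (144/w)^(4)

MP_L = (3/4)·16·L^(-1/4) = 12·L^(-1/4).
Setting P·MP_L = w: 144·L^(-1/4) = w.
Solving for L: L^(-1/4) = w/144, so L = (144/w)^(4).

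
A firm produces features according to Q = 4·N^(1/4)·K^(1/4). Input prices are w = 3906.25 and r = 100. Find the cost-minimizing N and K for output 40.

Cost minimization requires the marginal rate of technical substitution to equal the input-price ratio: MP_N/MP_K = w/r.
Here MP_N/MP_K = (1/4)·(K/N)/(1/4) = (K/N). Setting this equal to 3906.25/100 = 39.0625 gives K = 39.0625N.
Substituting into Q = 40: 4·N^(1/4)·(39.0625N)^(1/4) = 40.
Solving, N = 16 and K = 625.

N* = 16, K* = 625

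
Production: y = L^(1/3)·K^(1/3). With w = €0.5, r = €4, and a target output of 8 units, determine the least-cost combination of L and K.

Cost minimization requires the marginal rate of technical substitution to equal the input-price ratio: MP_L/MP_K = w/r.
Here MP_L/MP_K = (1/3)·(K/L)/(1/3) = (K/L). Setting this equal to 0.5/4 = 0.125 gives K = 0.125L.
Substituting into y = 8: L^(1/3)·(0.125L)^(1/3) = 8.
Solving, L = 64 and K = 8.

L* = 64, K* = 8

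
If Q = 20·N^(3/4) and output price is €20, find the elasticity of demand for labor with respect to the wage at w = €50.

ε = -4

MP_N = (3/4)·20·N^(-1/4), so P·MP_N = w gives 300·N^(-1/4) = w.
Solving, N(w) = (300/w)^(4). This is a constant-elasticity form: N ∝ w^(−4), so ε = −4.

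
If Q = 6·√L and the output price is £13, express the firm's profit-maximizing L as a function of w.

MP_L = (1/2)·6·L^(-1/2) = 3·L^(-1/2).
Setting P·MP_L = w: 39·L^(-1/2) = w.
Solving for L: L^(-1/2) = w/39, so L = (39/w)^(2).

L(w) = 1521/w²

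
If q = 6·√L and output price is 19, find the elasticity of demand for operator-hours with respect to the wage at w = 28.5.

ε = -2

MP_L = (1/2)·6·L^(-1/2), so P·MP_L = w gives 57·L^(-1/2) = w.
Solving, L(w) = (57/w)^(2). This is a constant-elasticity form: L ∝ w^(−2), so ε = −2.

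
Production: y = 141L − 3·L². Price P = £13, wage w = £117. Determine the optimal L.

L* = 22

The marginal product of L is MP_L = 141 − 6L.
A price-taking firm hires until the value of the marginal product equals the wage: P·MP_L = w, so 13·(141 − 6L) = 117.
Then 141 − 6L = 9, giving L = 22.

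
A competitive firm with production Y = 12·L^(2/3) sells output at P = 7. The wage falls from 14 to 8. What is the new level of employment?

From P·MP_L = w with MP_L = 8·L^(-1/3), the labor demand is L(w) = (56/w)^(3).
At w = 14: L = 64. At w = 8: L = 343.

L* = 343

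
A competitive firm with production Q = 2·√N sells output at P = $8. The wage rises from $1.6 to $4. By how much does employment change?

From P·MP_N = w with MP_N = N^(-1/2), the labor demand is N(w) = (8/w)^(2).
At w = 1.6: N = 25. At w = 4: N = 4.
ΔN = 4 − 25 = -21.

ΔN = -21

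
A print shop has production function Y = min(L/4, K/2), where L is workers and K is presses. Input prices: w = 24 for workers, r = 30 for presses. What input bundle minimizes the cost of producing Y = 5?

L* = 20, K* = 10

With a fixed-proportions technology, the cost-minimizing bundle uses no slack in either input: L/4 = K/2 = Y.
So L = 4·5 = 20 and K = 2·5 = 10.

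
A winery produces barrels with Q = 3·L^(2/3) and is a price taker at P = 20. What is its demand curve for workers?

MP_L = (2/3)·3·L^(-1/3) = 2·L^(-1/3).
Setting P·MP_L = w: 40·L^(-1/3) = w.
Solving for L: L^(-1/3) = w/40, so L = (40/w)^(3).

L(w) = 64000/w³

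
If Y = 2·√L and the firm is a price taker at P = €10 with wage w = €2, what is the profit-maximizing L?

L* = 25

MP_L = (1/2)·2·L^(-1/2) = L^(-1/2).
Profit maximization for a price taker requires P·MP_L = w: 10·L^(-1/2) = 2.
So L^(-1/2) = 0.2, which gives L = 25.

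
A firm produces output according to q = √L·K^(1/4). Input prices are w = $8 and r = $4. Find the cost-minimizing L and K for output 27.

Cost minimization requires the marginal rate of technical substitution to equal the input-price ratio: MP_L/MP_K = w/r.
Here MP_L/MP_K = (1/2)·(K/L)/(1/4) = 2·(K/L). Setting this equal to 8/4 = 2 gives K = L.
Substituting into q = 27: L^(1/2)·(L)^(1/4) = 27.
Solving, L = 81 and K = 81.

L* = 81, K* = 81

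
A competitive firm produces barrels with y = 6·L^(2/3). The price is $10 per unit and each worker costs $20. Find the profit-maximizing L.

MP_L = (2/3)·6·L^(-1/3) = 4·L^(-1/3).
Profit maximization for a price taker requires P·MP_L = w: 10·4·L^(-1/3) = 20.
So L^(-1/3) = 0.5, which gives L = 8.

L* = 8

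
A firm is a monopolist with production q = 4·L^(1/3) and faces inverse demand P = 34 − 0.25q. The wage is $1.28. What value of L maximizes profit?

L* = 125

Marginal revenue from the inverse demand is MR = 34 − 0.5q.
The marginal product is MP_L = (4/3)·L^(-2/3).
A monopolist hires until marginal revenue product equals the wage: MR·MP_L = w.
At L, q = 4·L^(1/3). Substituting and solving: (34 − 2·L^(1/3))·(4/3)·L^(-2/3) = 1.28 gives L = 125.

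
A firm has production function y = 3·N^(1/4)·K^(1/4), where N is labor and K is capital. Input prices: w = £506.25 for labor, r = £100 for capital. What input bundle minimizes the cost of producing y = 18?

N* = 16, K* = 81

Cost minimization requires the marginal rate of technical substitution to equal the input-price ratio: MP_N/MP_K = w/r.
Here MP_N/MP_K = (1/4)·(K/N)/(1/4) = (K/N). Setting this equal to 506.25/100 = 5.0625 gives K = 5.0625N.
Substituting into y = 18: 3·N^(1/4)·(5.0625N)^(1/4) = 18.
Solving, N = 16 and K = 81.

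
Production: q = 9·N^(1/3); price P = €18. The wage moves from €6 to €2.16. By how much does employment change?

ΔN = 98

From P·MP_N = w with MP_N = 3·N^(-2/3), the labor demand is N(w) = (54/w)^(3/2).
At w = 6: N = 27. At w = 2.16: N = 125.
ΔN = 125 − 27 = 98.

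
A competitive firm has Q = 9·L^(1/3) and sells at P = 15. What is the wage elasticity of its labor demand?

MP_L = (1/3)·9·L^(-2/3), so P·MP_L = w gives 45·L^(-2/3) = w.
Solving, L(w) = (45/w)^(3/2). This is a constant-elasticity form: L ∝ w^(−3/2), so ε = −3/2.

ε = -1.5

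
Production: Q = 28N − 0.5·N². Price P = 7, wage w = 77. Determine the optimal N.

N* = 17

The marginal product of N is MP_N = 28 − N.
A price-taking firm hires until the value of the marginal product equals the wage: P·MP_N = w, so 7·(28 − N) = 77.
Then 28 − N = 11, giving N = 17.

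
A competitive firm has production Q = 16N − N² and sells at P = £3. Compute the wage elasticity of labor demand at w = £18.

From P·MP_N = w with MP_N = 16 − 2N, labor demand is N(w) = (16 − w/3)/2.
dN/dw = −1/(6) = -1/6.
At w = 18, N = 5, so ε = (dN/dw)·(w/N) = (-1/6)·(18/5) = -0.6.

ε = -0.6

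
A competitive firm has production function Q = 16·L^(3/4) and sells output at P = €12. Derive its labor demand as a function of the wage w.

L(w) = (144/w)^(4)

MP_L = (3/4)·16·L^(-1/4) = 12·L^(-1/4).
Setting P·MP_L = w: 144·L^(-1/4) = w.
Solving for L: L^(-1/4) = w/144, so L = (144/w)^(4).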